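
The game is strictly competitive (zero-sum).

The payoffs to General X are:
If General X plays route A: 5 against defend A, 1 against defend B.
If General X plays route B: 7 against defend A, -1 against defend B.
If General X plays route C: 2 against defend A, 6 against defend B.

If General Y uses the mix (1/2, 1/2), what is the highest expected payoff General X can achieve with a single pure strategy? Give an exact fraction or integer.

route A: (5)·(1/2) + (1)·(1/2) = 3.
route B: (7)·(1/2) + (-1)·(1/2) = 3.
route C: (2)·(1/2) + (6)·(1/2) = 4.
The best pure response is route C with expected payoff 4.

4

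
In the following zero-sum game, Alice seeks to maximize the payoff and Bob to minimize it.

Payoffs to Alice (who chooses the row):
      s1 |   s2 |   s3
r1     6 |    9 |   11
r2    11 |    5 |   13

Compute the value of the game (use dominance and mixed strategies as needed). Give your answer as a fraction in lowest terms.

Column s3 is strictly dominated by s1 for Bob (it gives Alice more in every row).
The remaining 2×2 game on (r1, r2) × (s1, s2) has no saddle point. Let Alice play r1 with probability p; indifference gives 6p + 11(1−p) = 9p + 5(1−p), so p = 2/3.
Similarly Bob's optimal q on s1 is 4/9, and the value is 6·(4/9) + (9)·(5/9) = 23/3.

23/3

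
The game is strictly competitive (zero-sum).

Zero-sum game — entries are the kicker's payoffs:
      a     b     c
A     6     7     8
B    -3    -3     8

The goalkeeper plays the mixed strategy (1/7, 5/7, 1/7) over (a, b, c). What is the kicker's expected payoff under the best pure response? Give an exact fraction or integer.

7

A: (6)·(1/7) + (7)·(5/7) + (8)·(1/7) = 7.
B: (-3)·(1/7) + (-3)·(5/7) + (8)·(1/7) = -10/7.
The best pure response is A with expected payoff 7.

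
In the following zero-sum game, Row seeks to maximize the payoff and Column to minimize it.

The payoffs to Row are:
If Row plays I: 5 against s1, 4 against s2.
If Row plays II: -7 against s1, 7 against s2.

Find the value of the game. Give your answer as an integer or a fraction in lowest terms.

21/5

Row minima are 4 and -7, so Row's maximin is 4; column maxima are 5 and 7, so Column's minimax is 5. These differ, so the equilibrium is in mixed strategies.
Let Row play I with probability p. Column is indifferent when 5p − 7(1−p) = 4p + 7(1−p), giving p = 14/15.
Let Column play s1 with probability q. Row is indifferent when 5q + 4(1−q) = −7q + 7(1−q), giving q = 1/5.
The value is 5·(1/5) + (4)·(4/5) = 21/5.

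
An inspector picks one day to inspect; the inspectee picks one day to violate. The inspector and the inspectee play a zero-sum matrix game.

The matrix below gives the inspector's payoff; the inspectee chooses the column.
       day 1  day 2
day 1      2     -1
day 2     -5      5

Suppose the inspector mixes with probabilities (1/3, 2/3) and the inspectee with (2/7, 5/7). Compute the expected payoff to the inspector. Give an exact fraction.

Against (2/7, 5/7), each row's expected payoff is day 1: -1/7; day 2: 15/7.
Taking the (1/3, 2/3)-weighted average: (1/3)·(-1/7) + (2/3)·(15/7) = 29/21.

29/21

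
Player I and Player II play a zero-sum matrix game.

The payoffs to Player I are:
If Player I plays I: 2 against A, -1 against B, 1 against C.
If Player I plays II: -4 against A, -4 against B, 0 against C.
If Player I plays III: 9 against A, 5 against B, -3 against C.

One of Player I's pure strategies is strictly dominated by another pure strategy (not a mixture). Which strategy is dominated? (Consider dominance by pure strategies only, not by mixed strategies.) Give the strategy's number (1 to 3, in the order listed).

Compare II with I: 2 > -4, -1 > -4, 1 > 0.
So I strictly dominates II for Player I; II is strictly dominated.

2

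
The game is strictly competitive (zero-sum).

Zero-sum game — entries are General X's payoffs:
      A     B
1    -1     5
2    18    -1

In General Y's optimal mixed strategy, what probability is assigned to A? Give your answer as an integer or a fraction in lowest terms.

6/25

Row minima are -1 and -1, so General X's maximin is -1; column maxima are 18 and 5, so General Y's minimax is 5. These differ, so the equilibrium is in mixed strategies.
Let General Y play A with probability q. General X is indifferent when −q + 5(1−q) = 18q − (1−q), giving q = 6/25.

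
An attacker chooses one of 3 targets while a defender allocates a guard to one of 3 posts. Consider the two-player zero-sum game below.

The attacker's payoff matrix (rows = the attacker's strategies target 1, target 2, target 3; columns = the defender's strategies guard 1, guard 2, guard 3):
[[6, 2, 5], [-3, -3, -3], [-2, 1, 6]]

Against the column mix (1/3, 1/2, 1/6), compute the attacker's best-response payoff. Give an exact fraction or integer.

target 1: (6)·(1/3) + (2)·(1/2) + (5)·(1/6) = 23/6.
target 2: (-3)·(1/3) + (-3)·(1/2) + (-3)·(1/6) = -3.
target 3: (-2)·(1/3) + (1)·(1/2) + (6)·(1/6) = 5/6.
The best pure response is target 1 with expected payoff 23/6.

23/6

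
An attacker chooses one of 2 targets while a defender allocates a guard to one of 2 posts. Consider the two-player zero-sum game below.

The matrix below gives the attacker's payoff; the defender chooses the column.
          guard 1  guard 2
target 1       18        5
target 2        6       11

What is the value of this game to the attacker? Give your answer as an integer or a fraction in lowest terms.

28/3

Row minima are 5 and 6, so the attacker's maximin is 6; column maxima are 18 and 11, so the defender's minimax is 11. These differ, so the equilibrium is in mixed strategies.
Let the attacker play target 1 with probability p. The defender is indifferent when 18p + 6(1−p) = 5p + 11(1−p), giving p = 5/18.
Let the defender play guard 1 with probability q. The attacker is indifferent when 18q + 5(1−q) = 6q + 11(1−q), giving q = 1/3.
The value is 18·(1/3) + (5)·(2/3) = 28/3.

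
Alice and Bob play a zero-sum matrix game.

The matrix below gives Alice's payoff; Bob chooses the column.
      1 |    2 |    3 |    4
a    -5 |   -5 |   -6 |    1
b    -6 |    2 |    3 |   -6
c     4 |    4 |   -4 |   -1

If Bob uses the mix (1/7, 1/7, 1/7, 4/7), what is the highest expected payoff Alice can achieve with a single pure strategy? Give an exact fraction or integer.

a: (-5)·(1/7) + (-5)·(1/7) + (-6)·(1/7) + (1)·(4/7) = -12/7.
b: (-6)·(1/7) + (2)·(1/7) + (3)·(1/7) + (-6)·(4/7) = -25/7.
c: (4)·(1/7) + (4)·(1/7) + (-4)·(1/7) + (-1)·(4/7) = 0.
The best pure response is c with expected payoff 0.

0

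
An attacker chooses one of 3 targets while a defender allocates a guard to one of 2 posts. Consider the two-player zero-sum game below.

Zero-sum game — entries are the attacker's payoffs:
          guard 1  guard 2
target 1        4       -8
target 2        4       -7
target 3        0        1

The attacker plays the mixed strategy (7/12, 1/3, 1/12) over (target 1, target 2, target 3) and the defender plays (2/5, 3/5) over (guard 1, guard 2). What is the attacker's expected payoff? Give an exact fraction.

Against (2/5, 3/5), each row's expected payoff is target 1: -16/5; target 2: -13/5; target 3: 3/5.
Taking the (7/12, 1/3, 1/12)-weighted average: (7/12)·(-16/5) + (1/3)·(-13/5) + (1/12)·(3/5) = -161/60.

-161/60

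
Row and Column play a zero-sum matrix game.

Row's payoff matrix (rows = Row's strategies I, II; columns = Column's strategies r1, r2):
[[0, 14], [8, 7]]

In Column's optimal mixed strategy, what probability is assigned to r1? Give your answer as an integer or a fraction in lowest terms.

Row minima are 0 and 7, so Row's maximin is 7; column maxima are 8 and 14, so Column's minimax is 8. These differ, so the equilibrium is in mixed strategies.
Let Column play r1 with probability q. Row is indifferent when 14(1−q) = 8q + 7(1−q), giving q = 7/15.

7/15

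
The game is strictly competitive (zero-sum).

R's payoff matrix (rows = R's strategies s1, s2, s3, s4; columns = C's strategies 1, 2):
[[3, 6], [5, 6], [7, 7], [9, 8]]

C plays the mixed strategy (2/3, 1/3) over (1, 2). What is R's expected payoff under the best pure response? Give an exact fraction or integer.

26/3

s1: (3)·(2/3) + (6)·(1/3) = 4.
s2: (5)·(2/3) + (6)·(1/3) = 16/3.
s3: (7)·(2/3) + (7)·(1/3) = 7.
s4: (9)·(2/3) + (8)·(1/3) = 26/3.
The best pure response is s4 with expected payoff 26/3.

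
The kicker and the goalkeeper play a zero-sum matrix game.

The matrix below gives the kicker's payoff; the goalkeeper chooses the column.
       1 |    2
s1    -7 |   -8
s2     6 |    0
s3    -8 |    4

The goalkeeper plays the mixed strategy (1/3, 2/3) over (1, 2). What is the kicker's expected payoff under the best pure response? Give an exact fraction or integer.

2

s1: (-7)·(1/3) + (-8)·(2/3) = -23/3.
s2: (6)·(1/3) + (0)·(2/3) = 2.
s3: (-8)·(1/3) + (4)·(2/3) = 0.
The best pure response is s2 with expected payoff 2.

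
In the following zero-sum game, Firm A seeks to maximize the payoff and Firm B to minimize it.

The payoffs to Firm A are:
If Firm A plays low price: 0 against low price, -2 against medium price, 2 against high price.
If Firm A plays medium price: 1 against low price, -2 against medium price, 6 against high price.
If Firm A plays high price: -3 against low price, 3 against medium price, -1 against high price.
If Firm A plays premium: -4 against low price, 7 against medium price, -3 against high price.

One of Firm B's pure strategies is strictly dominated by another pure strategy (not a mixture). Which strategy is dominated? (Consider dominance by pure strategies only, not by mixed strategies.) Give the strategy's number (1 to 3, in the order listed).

Firm B prefers columns that give Firm A less. Compare high price with low price: 0 < 2, 1 < 6, -3 < -1, -4 < -3.
So low price strictly dominates high price for Firm B; high price is strictly dominated.

3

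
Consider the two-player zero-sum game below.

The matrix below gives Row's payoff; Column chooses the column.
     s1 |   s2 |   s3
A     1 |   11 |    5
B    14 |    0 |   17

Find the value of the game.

77/12

Column s3 is strictly dominated by s1 for Column (it gives Row more in every row).
The remaining 2×2 game on (A, B) × (s1, s2) has no saddle point. Let Row play A with probability p; indifference gives p + 14(1−p) = 11p, so p = 7/12.
Similarly Column's optimal q on s1 is 11/24, and the value is 1·(11/24) + (11)·(13/24) = 77/12.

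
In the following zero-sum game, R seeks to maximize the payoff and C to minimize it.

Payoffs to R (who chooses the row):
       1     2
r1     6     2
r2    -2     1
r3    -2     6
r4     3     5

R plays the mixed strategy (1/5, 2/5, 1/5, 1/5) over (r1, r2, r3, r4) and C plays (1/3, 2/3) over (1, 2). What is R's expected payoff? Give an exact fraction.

Against (1/3, 2/3), each row's expected payoff is r1: 10/3; r2: 0; r3: 10/3; r4: 13/3.
Taking the (1/5, 2/5, 1/5, 1/5)-weighted average: (1/5)·(10/3) + (2/5)·(0) + (1/5)·(10/3) + (1/5)·(13/3) = 11/5.

11/5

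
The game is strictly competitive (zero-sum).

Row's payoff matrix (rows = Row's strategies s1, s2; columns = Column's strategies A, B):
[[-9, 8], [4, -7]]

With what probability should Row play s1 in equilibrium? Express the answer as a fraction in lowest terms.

11/28

Row minima are -9 and -7, so Row's maximin is -7; column maxima are 4 and 8, so Column's minimax is 4. These differ, so the equilibrium is in mixed strategies.
Let Row play s1 with probability p. Column is indifferent when −9p + 4(1−p) = 8p − 7(1−p), giving p = 11/28.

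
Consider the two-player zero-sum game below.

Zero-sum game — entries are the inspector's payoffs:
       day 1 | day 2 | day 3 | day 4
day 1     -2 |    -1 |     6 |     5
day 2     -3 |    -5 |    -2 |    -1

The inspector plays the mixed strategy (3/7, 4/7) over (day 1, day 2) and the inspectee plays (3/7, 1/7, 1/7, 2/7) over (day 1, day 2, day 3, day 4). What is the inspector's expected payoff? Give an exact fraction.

Against (3/7, 1/7, 1/7, 2/7), each row's expected payoff is day 1: 9/7; day 2: -18/7.
Taking the (3/7, 4/7)-weighted average: (3/7)·(9/7) + (4/7)·(-18/7) = -45/49.

-45/49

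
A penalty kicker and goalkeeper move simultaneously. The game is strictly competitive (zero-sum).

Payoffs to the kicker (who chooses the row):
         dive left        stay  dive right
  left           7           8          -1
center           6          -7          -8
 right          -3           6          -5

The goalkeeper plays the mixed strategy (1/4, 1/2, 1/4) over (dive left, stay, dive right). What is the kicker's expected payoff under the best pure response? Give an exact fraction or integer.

left: (7)·(1/4) + (8)·(1/2) + (-1)·(1/4) = 11/2.
center: (6)·(1/4) + (-7)·(1/2) + (-8)·(1/4) = -4.
right: (-3)·(1/4) + (6)·(1/2) + (-5)·(1/4) = 1.
The best pure response is left with expected payoff 11/2.

11/2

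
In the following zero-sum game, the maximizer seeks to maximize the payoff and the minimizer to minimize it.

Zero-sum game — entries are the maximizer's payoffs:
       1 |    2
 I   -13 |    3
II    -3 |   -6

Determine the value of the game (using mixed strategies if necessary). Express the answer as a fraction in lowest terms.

-87/19

Row minima are -13 and -6, so the maximizer's maximin is -6; column maxima are -3 and 3, so the minimizer's minimax is -3. These differ, so the equilibrium is in mixed strategies.
Let the maximizer play I with probability p. The minimizer is indifferent when −13p − 3(1−p) = 3p − 6(1−p), giving p = 3/19.
Let the minimizer play 1 with probability q. The maximizer is indifferent when −13q + 3(1−q) = −3q − 6(1−q), giving q = 9/19.
The value is -13·(9/19) + (3)·(10/19) = -87/19.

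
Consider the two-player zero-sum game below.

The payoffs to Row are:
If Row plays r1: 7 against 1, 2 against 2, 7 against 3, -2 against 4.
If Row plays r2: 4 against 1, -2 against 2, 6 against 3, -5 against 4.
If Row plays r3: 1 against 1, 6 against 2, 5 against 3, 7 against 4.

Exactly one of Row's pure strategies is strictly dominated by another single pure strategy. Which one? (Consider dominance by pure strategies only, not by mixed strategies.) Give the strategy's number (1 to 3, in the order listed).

Compare r2 with r1: 7 > 4, 2 > -2, 7 > 6, -2 > -5.
So r1 strictly dominates r2 for Row; r2 is strictly dominated.

2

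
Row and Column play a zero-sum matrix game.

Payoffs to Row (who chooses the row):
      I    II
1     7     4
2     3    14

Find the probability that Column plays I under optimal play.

Row minima are 4 and 3, so Row's maximin is 4; column maxima are 7 and 14, so Column's minimax is 7. These differ, so the equilibrium is in mixed strategies.
Let Column play I with probability q. Row is indifferent when 7q + 4(1−q) = 3q + 14(1−q), giving q = 5/7.

5/7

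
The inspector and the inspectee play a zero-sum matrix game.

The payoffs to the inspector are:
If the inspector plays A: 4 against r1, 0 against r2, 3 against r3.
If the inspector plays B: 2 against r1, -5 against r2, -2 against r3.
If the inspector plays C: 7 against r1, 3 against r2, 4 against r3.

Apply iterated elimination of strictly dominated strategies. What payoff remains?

Row B is strictly dominated by row A (4>2, 0>-5, 3>-2); eliminate B.
Row A is strictly dominated by row C (7>4, 3>0, 4>3); eliminate A.
Column r3 is strictly dominated by r2 for the inspectee (3<4); eliminate r3.
Column r1 is strictly dominated by r2 for the inspectee (3<7); eliminate r1.
Only (C, r2) remains, with payoff 3.

3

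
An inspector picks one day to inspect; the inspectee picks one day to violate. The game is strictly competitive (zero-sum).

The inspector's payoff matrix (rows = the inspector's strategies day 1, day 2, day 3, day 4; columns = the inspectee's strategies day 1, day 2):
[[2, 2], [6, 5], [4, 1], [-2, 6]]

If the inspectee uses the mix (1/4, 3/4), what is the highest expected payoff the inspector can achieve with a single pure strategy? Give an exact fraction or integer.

21/4

day 1: (2)·(1/4) + (2)·(3/4) = 2.
day 2: (6)·(1/4) + (5)·(3/4) = 21/4.
day 3: (4)·(1/4) + (1)·(3/4) = 7/4.
day 4: (-2)·(1/4) + (6)·(3/4) = 4.
The best pure response is day 2 with expected payoff 21/4.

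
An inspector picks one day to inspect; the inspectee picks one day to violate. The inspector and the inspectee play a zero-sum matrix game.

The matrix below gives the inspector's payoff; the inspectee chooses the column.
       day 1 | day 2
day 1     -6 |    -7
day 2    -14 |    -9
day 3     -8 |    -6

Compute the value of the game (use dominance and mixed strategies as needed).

-20/3

Row day 2 is strictly dominated by row day 3, so the inspector never plays it.
The remaining 2×2 game on (day 1, day 3) × (day 1, day 2) has no saddle point. Let the inspector play day 1 with probability p; indifference gives −6p − 8(1−p) = −7p − 6(1−p), so p = 2/3.
Similarly the inspectee's optimal q on day 1 is 1/3, and the value is -6·(1/3) + (-7)·(2/3) = -20/3.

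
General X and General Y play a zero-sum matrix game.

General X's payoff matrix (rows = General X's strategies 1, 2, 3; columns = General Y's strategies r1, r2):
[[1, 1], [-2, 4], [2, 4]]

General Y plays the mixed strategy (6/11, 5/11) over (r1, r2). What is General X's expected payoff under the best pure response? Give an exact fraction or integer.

32/11

1: (1)·(6/11) + (1)·(5/11) = 1.
2: (-2)·(6/11) + (4)·(5/11) = 8/11.
3: (2)·(6/11) + (4)·(5/11) = 32/11.
The best pure response is 3 with expected payoff 32/11.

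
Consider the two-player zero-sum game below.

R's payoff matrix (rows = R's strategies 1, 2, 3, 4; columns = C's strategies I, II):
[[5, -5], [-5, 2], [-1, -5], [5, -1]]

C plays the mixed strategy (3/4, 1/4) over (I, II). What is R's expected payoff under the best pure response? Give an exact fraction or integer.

1: (5)·(3/4) + (-5)·(1/4) = 5/2.
2: (-5)·(3/4) + (2)·(1/4) = -13/4.
3: (-1)·(3/4) + (-5)·(1/4) = -2.
4: (5)·(3/4) + (-1)·(1/4) = 7/2.
The best pure response is 4 with expected payoff 7/2.

7/2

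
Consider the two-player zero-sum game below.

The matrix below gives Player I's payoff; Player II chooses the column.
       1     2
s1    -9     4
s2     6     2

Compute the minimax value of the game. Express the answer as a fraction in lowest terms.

Row minima are -9 and 2, so Player I's maximin is 2; column maxima are 6 and 4, so Player II's minimax is 4. These differ, so the equilibrium is in mixed strategies.
Let Player I play s1 with probability p. Player II is indifferent when −9p + 6(1−p) = 4p + 2(1−p), giving p = 4/17.
Let Player II play 1 with probability q. Player I is indifferent when −9q + 4(1−q) = 6q + 2(1−q), giving q = 2/17.
The value is -9·(2/17) + (4)·(15/17) = 42/17.

42/17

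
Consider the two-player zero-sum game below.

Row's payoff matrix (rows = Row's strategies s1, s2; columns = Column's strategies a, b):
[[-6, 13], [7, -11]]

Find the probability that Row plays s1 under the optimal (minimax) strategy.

18/37

Row minima are -6 and -11, so Row's maximin is -6; column maxima are 7 and 13, so Column's minimax is 7. These differ, so the equilibrium is in mixed strategies.
Let Row play s1 with probability p. Column is indifferent when −6p + 7(1−p) = 13p − 11(1−p), giving p = 18/37.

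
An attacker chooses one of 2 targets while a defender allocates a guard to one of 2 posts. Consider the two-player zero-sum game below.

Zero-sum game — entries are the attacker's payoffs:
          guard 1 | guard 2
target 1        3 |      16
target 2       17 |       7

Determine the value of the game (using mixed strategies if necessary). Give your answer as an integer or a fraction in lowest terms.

Row minima are 3 and 7, so the attacker's maximin is 7; column maxima are 17 and 16, so the defender's minimax is 16. These differ, so the equilibrium is in mixed strategies.
Let the attacker play target 1 with probability p. The defender is indifferent when 3p + 17(1−p) = 16p + 7(1−p), giving p = 10/23.
Let the defender play guard 1 with probability q. The attacker is indifferent when 3q + 16(1−q) = 17q + 7(1−q), giving q = 9/23.
The value is 3·(9/23) + (16)·(14/23) = 251/23.

251/23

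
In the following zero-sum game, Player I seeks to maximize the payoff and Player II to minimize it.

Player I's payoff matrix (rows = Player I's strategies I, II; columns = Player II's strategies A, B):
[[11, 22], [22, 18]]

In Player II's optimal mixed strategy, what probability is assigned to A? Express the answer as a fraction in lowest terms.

Row minima are 11 and 18, so Player I's maximin is 18; column maxima are 22 and 22, so Player II's minimax is 22. These differ, so the equilibrium is in mixed strategies.
Let Player II play A with probability q. Player I is indifferent when 11q + 22(1−q) = 22q + 18(1−q), giving q = 4/15.

4/15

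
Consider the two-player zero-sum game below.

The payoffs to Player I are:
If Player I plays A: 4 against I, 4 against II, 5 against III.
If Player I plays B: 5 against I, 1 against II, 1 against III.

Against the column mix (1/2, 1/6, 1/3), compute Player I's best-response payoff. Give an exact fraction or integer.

13/3

A: (4)·(1/2) + (4)·(1/6) + (5)·(1/3) = 13/3.
B: (5)·(1/2) + (1)·(1/6) + (1)·(1/3) = 3.
The best pure response is A with expected payoff 13/3.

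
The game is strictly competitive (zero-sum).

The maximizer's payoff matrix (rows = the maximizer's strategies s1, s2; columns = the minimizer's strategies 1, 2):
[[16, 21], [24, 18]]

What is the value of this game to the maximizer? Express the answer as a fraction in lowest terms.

Row minima are 16 and 18, so the maximizer's maximin is 18; column maxima are 24 and 21, so the minimizer's minimax is 21. These differ, so the equilibrium is in mixed strategies.
Let the maximizer play s1 with probability p. The minimizer is indifferent when 16p + 24(1−p) = 21p + 18(1−p), giving p = 6/11.
Let the minimizer play 1 with probability q. The maximizer is indifferent when 16q + 21(1−q) = 24q + 18(1−q), giving q = 3/11.
The value is 16·(3/11) + (21)·(8/11) = 216/11.

216/11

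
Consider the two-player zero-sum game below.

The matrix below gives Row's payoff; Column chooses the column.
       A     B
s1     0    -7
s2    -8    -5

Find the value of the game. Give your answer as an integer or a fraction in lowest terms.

Row minima are -7 and -8, so Row's maximin is -7; column maxima are 0 and -5, so Column's minimax is -5. These differ, so the equilibrium is in mixed strategies.
Let Row play s1 with probability p. Column is indifferent when −8(1−p) = −7p − 5(1−p), giving p = 3/10.
Let Column play A with probability q. Row is indifferent when −7(1−q) = −8q − 5(1−q), giving q = 1/5.
The value is 0·(1/5) + (-7)·(4/5) = -28/5.

-28/5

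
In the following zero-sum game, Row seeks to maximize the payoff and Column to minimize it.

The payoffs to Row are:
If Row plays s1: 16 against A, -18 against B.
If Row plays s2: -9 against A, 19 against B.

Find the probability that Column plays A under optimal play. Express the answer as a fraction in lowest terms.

37/62

Row minima are -18 and -9, so Row's maximin is -9; column maxima are 16 and 19, so Column's minimax is 16. These differ, so the equilibrium is in mixed strategies.
Let Column play A with probability q. Row is indifferent when 16q − 18(1−q) = −9q + 19(1−q), giving q = 37/62.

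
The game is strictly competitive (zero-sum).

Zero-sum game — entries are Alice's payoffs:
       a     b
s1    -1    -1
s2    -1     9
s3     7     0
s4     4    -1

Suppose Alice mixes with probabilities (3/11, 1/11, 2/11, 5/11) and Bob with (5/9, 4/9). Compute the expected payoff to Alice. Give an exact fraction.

14/9

Against (5/9, 4/9), each row's expected payoff is s1: -1; s2: 31/9; s3: 35/9; s4: 16/9.
Taking the (3/11, 1/11, 2/11, 5/11)-weighted average: (3/11)·(-1) + (1/11)·(31/9) + (2/11)·(35/9) + (5/11)·(16/9) = 14/9.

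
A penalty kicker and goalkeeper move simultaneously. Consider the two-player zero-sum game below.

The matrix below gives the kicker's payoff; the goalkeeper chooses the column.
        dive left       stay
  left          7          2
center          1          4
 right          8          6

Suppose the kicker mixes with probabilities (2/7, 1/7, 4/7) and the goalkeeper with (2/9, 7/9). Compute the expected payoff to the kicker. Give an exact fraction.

Against (2/9, 7/9), each row's expected payoff is left: 28/9; center: 10/3; right: 58/9.
Taking the (2/7, 1/7, 4/7)-weighted average: (2/7)·(28/9) + (1/7)·(10/3) + (4/7)·(58/9) = 106/21.

106/21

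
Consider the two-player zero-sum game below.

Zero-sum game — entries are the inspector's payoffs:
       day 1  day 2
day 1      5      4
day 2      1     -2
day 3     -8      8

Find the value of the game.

72/17

Row day 2 is strictly dominated by row day 1, so the inspector never plays it.
The remaining 2×2 game on (day 1, day 3) × (day 1, day 2) has no saddle point. Let the inspector play day 1 with probability p; indifference gives 5p − 8(1−p) = 4p + 8(1−p), so p = 16/17.
Similarly the inspectee's optimal q on day 1 is 4/17, and the value is 5·(4/17) + (4)·(13/17) = 72/17.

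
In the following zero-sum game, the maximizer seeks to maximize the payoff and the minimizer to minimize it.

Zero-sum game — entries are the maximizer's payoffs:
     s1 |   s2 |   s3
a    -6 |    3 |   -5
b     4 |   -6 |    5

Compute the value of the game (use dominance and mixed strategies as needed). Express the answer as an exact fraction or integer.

Column s3 is strictly dominated by s1 for the minimizer (it gives the maximizer more in every row).
The remaining 2×2 game on (a, b) × (s1, s2) has no saddle point. Let the maximizer play a with probability p; indifference gives −6p + 4(1−p) = 3p − 6(1−p), so p = 10/19.
Similarly the minimizer's optimal q on s1 is 9/19, and the value is -6·(9/19) + (3)·(10/19) = -24/19.

-24/19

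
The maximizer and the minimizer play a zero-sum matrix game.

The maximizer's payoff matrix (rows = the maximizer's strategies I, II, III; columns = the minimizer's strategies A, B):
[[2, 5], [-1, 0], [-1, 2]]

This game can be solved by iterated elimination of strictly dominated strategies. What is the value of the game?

Column B is strictly dominated by A for the minimizer (2<5, -1<0, -1<2); eliminate B.
Row II is strictly dominated by row I (2>-1); eliminate II.
Row III is strictly dominated by row I (2>-1); eliminate III.
Only (I, A) remains, with payoff 2.

2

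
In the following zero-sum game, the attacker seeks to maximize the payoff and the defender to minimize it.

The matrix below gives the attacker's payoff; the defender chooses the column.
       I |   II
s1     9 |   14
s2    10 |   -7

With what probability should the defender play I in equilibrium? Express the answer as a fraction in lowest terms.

21/22

Row minima are 9 and -7, so the attacker's maximin is 9; column maxima are 10 and 14, so the defender's minimax is 10. These differ, so the equilibrium is in mixed strategies.
Let the defender play I with probability q. The attacker is indifferent when 9q + 14(1−q) = 10q − 7(1−q), giving q = 21/22.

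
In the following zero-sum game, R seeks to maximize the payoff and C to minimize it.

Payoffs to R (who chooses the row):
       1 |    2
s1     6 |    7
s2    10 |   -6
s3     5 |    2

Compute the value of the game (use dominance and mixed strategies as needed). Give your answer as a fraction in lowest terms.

Row s3 is strictly dominated by row s1, so R never plays it.
The remaining 2×2 game on (s1, s2) × (1, 2) has no saddle point. Let R play s1 with probability p; indifference gives 6p + 10(1−p) = 7p − 6(1−p), so p = 16/17.
Similarly C's optimal q on 1 is 13/17, and the value is 6·(13/17) + (7)·(4/17) = 106/17.

106/17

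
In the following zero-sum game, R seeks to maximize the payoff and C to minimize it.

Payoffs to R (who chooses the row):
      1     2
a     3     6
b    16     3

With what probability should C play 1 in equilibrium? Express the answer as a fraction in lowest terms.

Row minima are 3 and 3, so R's maximin is 3; column maxima are 16 and 6, so C's minimax is 6. These differ, so the equilibrium is in mixed strategies.
Let C play 1 with probability q. R is indifferent when 3q + 6(1−q) = 16q + 3(1−q), giving q = 3/16.

3/16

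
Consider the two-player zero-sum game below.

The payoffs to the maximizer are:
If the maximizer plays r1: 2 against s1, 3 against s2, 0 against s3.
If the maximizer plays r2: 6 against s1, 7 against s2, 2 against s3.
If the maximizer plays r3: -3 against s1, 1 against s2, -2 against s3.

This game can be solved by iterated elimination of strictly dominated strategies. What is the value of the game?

2

Column s2 is strictly dominated by s1 for the minimizer (2<3, 6<7, -3<1); eliminate s2.
Row r1 is strictly dominated by row r2 (6>2, 2>0); eliminate r1.
Row r3 is strictly dominated by row r2 (6>-3, 2>-2); eliminate r3.
Column s1 is strictly dominated by s3 for the minimizer (2<6); eliminate s1.
Only (r2, s3) remains, with payoff 2.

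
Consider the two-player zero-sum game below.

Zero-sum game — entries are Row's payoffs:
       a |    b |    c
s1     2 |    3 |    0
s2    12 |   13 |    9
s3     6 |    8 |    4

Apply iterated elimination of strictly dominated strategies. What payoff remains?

Row s1 is strictly dominated by row s2 (12>2, 13>3, 9>0); eliminate s1.
Column b is strictly dominated by a for Column (12<13, 6<8); eliminate b.
Row s3 is strictly dominated by row s2 (12>6, 9>4); eliminate s3.
Column a is strictly dominated by c for Column (9<12); eliminate a.
Only (s2, c) remains, with payoff 9.

9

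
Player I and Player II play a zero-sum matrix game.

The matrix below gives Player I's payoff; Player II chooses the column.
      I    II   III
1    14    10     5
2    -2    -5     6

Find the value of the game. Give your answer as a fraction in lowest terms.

85/16

Column I is strictly dominated by II for Player II (it gives Player I more in every row).
The remaining 2×2 game on (1, 2) × (II, III) has no saddle point. Let Player I play 1 with probability p; indifference gives 10p − 5(1−p) = 5p + 6(1−p), so p = 11/16.
Similarly Player II's optimal q on II is 1/16, and the value is 10·(1/16) + (5)·(15/16) = 85/16.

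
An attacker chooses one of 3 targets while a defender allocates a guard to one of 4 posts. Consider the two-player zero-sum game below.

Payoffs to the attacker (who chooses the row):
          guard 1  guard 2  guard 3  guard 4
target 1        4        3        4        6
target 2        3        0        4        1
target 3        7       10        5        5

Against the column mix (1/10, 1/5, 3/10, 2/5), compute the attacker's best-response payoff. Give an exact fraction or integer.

31/5

target 1: (4)·(1/10) + (3)·(1/5) + (4)·(3/10) + (6)·(2/5) = 23/5.
target 2: (3)·(1/10) + (0)·(1/5) + (4)·(3/10) + (1)·(2/5) = 19/10.
target 3: (7)·(1/10) + (10)·(1/5) + (5)·(3/10) + (5)·(2/5) = 31/5.
The best pure response is target 3 with expected payoff 31/5.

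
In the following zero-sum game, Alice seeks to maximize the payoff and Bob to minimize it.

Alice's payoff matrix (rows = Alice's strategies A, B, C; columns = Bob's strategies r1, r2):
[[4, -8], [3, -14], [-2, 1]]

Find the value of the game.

-4/5

Row B is strictly dominated by row A, so Alice never plays it.
The remaining 2×2 game on (A, C) × (r1, r2) has no saddle point. Let Alice play A with probability p; indifference gives 4p − 2(1−p) = −8p + (1−p), so p = 1/5.
Similarly Bob's optimal q on r1 is 3/5, and the value is 4·(3/5) + (-8)·(2/5) = -4/5.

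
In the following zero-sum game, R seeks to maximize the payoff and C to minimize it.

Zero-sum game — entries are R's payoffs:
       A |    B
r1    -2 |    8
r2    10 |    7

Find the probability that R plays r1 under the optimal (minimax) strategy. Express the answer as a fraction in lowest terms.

3/13

Row minima are -2 and 7, so R's maximin is 7; column maxima are 10 and 8, so C's minimax is 8. These differ, so the equilibrium is in mixed strategies.
Let R play r1 with probability p. C is indifferent when −2p + 10(1−p) = 8p + 7(1−p), giving p = 3/13.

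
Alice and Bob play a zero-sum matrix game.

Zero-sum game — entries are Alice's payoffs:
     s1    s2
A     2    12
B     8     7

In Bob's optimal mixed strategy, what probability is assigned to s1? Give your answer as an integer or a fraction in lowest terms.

Row minima are 2 and 7, so Alice's maximin is 7; column maxima are 8 and 12, so Bob's minimax is 8. These differ, so the equilibrium is in mixed strategies.
Let Bob play s1 with probability q. Alice is indifferent when 2q + 12(1−q) = 8q + 7(1−q), giving q = 5/11.

5/11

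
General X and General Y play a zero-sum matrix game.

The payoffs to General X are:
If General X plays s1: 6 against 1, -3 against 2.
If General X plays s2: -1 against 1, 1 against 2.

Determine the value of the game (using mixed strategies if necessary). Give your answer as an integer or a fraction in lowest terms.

3/11

Row minima are -3 and -1, so General X's maximin is -1; column maxima are 6 and 1, so General Y's minimax is 1. These differ, so the equilibrium is in mixed strategies.
Let General X play s1 with probability p. General Y is indifferent when 6p − (1−p) = −3p + (1−p), giving p = 2/11.
Let General Y play 1 with probability q. General X is indifferent when 6q − 3(1−q) = −q + (1−q), giving q = 4/11.
The value is 6·(4/11) + (-3)·(7/11) = 3/11.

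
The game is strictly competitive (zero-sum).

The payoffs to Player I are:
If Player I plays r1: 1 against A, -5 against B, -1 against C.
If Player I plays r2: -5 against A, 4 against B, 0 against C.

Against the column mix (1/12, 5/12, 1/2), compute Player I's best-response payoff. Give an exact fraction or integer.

r1: (1)·(1/12) + (-5)·(5/12) + (-1)·(1/2) = -5/2.
r2: (-5)·(1/12) + (4)·(5/12) + (0)·(1/2) = 5/4.
The best pure response is r2 with expected payoff 5/4.

5/4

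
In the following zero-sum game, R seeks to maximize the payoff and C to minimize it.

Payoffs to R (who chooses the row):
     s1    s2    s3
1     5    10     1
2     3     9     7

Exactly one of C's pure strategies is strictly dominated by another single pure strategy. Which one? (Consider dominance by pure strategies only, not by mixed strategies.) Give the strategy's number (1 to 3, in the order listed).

C prefers columns that give R less. Compare s2 with s1: 5 < 10, 3 < 9.
So s1 strictly dominates s2 for C; s2 is strictly dominated.

2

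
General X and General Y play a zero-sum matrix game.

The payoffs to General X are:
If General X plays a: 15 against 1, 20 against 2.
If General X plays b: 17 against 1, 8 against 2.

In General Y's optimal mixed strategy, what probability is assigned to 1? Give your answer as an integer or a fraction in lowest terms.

6/7

Row minima are 15 and 8, so General X's maximin is 15; column maxima are 17 and 20, so General Y's minimax is 17. These differ, so the equilibrium is in mixed strategies.
Let General Y play 1 with probability q. General X is indifferent when 15q + 20(1−q) = 17q + 8(1−q), giving q = 6/7.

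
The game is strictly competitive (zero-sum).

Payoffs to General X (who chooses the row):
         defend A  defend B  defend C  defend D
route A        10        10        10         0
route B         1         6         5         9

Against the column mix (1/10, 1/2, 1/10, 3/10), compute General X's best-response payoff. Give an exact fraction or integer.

7

route A: (10)·(1/10) + (10)·(1/2) + (10)·(1/10) + (0)·(3/10) = 7.
route B: (1)·(1/10) + (6)·(1/2) + (5)·(1/10) + (9)·(3/10) = 63/10.
The best pure response is route A with expected payoff 7.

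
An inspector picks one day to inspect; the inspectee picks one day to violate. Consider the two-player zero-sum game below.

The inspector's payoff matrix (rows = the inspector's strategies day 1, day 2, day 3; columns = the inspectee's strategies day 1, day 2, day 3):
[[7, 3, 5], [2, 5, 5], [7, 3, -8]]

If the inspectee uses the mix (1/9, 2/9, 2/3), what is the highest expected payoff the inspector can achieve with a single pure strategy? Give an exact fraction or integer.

43/9

day 1: (7)·(1/9) + (3)·(2/9) + (5)·(2/3) = 43/9.
day 2: (2)·(1/9) + (5)·(2/9) + (5)·(2/3) = 14/3.
day 3: (7)·(1/9) + (3)·(2/9) + (-8)·(2/3) = -35/9.
The best pure response is day 1 with expected payoff 43/9.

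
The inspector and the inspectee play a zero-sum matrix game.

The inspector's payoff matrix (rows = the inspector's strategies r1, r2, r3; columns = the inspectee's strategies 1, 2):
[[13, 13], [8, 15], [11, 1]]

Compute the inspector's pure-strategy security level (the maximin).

13

The worst-case payoff for each row is r1: 13, r2: 8, r3: 1.
The best of these is 13.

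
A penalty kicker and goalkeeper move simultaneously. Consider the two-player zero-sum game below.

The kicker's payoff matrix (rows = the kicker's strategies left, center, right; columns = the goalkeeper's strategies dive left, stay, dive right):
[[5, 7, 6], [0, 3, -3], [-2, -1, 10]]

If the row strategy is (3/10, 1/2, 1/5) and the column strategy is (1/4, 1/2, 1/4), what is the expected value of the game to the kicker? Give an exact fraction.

51/20

Against (1/4, 1/2, 1/4), each row's expected payoff is left: 25/4; center: 3/4; right: 3/2.
Taking the (3/10, 1/2, 1/5)-weighted average: (3/10)·(25/4) + (1/2)·(3/4) + (1/5)·(3/2) = 51/20.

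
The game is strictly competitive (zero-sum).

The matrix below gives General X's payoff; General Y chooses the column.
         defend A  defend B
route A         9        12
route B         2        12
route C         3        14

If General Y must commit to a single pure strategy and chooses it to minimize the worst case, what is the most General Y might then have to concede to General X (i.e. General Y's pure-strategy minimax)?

The worst case (largest entry) in each column is defend A: 9, defend B: 14.
The best (smallest) of these is 9.

9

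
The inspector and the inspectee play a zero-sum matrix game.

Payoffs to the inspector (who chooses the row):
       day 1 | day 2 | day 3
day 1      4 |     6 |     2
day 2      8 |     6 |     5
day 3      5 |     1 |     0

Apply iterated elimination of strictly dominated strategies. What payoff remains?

5

Row day 3 is strictly dominated by row day 2 (8>5, 6>1, 5>0); eliminate day 3.
Column day 1 is strictly dominated by day 3 for the inspectee (2<4, 5<8); eliminate day 1.
Column day 2 is strictly dominated by day 3 for the inspectee (2<6, 5<6); eliminate day 2.
Row day 1 is strictly dominated by row day 2 (5>2); eliminate day 1.
Only (day 2, day 3) remains, with payoff 5.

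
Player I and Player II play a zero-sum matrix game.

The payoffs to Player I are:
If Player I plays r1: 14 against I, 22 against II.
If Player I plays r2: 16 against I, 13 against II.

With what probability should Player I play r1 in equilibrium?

3/11

Row minima are 14 and 13, so Player I's maximin is 14; column maxima are 16 and 22, so Player II's minimax is 16. These differ, so the equilibrium is in mixed strategies.
Let Player I play r1 with probability p. Player II is indifferent when 14p + 16(1−p) = 22p + 13(1−p), giving p = 3/11.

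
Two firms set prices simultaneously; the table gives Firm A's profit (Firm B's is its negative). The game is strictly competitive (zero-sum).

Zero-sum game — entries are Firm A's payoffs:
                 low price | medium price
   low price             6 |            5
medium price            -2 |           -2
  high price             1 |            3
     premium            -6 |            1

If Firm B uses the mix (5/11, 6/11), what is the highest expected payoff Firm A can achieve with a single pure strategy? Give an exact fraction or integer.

60/11

low price: (6)·(5/11) + (5)·(6/11) = 60/11.
medium price: (-2)·(5/11) + (-2)·(6/11) = -2.
high price: (1)·(5/11) + (3)·(6/11) = 23/11.
premium: (-6)·(5/11) + (1)·(6/11) = -24/11.
The best pure response is low price with expected payoff 60/11.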